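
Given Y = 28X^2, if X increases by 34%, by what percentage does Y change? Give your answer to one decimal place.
79.6%

For Y = 28X^2:
If X → X(1 + 0.34)
Then Y → Y · (1 + 0.34)^2
     = Y · 1.7956

Percentage change = ((1 + 0.34)^2 − 1) × 100% ≈ 79.6%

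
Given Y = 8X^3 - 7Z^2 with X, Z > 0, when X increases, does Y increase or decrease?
Y increases

Taking the partial derivative:
∂Y/∂X = 24X^2

∂Y/∂X = 24X^2 > 0 (assuming positive values)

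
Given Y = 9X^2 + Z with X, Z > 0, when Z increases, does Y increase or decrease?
Y increases

Taking the partial derivative:
∂Y/∂Z = 1

∂Y/∂Z = 1 > 0 (assuming positive values)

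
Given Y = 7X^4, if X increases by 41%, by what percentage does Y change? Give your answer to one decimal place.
295.3%

For Y = 7X^4:
If X → X(1 + 0.41)
Then Y → Y · (1 + 0.41)^4
     ≈ Y · 3.9525

Percentage change = ((1 + 0.41)^4 − 1) × 100% ≈ 295.3%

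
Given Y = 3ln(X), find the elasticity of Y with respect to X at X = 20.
Elasticity = 1/ln(20) ≈ 0.3338

Elasticity = (dY/dX) · (X/Y)

dY/dX = 3/X
At X = 20: dY/dX = 3/20, Y = 3·ln(20)

Elasticity = (3/20) · (20 / (3·ln(20))) = 1/ln(20) ≈ 0.3338

Interpretation: for a small percentage change in X, the percentage change in Y is approximately 0.33 times as large.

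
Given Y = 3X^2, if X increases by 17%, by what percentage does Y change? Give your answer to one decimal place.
36.9%

For Y = 3X^2:
If X → X(1 + 0.17)
Then Y → Y · (1 + 0.17)^2
     = Y · 1.3689

Percentage change = ((1 + 0.17)^2 − 1) × 100% ≈ 36.9%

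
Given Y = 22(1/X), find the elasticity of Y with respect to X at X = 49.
Elasticity = -1

Elasticity = (dY/dX) · (X/Y)

dY/dX = -22/X²
At X = 49: dY/dX = -22/2401, Y = 22/49

Elasticity = (-22/2401) · (49 / (22/49)) = -1

Interpretation: for a small percentage change in X, the percentage change in Y is approximately -1.00 times as large.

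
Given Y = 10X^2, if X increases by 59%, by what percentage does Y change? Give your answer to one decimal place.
152.8%

For Y = 10X^2:
If X → X(1 + 0.59)
Then Y → Y · (1 + 0.59)^2
     = Y · 2.5281

Percentage change = ((1 + 0.59)^2 − 1) × 100% ≈ 152.8%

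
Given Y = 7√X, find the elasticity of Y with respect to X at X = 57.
Elasticity = 1/2

Elasticity = (dY/dX) · (X/Y)

dY/dX = 7/(2·√X)
At X = 57: dY/dX = 7·√57/114, Y = 7·√57

Elasticity = (7·√57/114) · (57 / (7·√57)) = 1/2

Interpretation: for a small percentage change in X, the percentage change in Y is approximately 0.50 times as large.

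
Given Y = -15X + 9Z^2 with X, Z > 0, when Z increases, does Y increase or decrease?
Y increases

Taking the partial derivative:
∂Y/∂Z = 18Z

∂Y/∂Z = 18Z > 0 (assuming positive values)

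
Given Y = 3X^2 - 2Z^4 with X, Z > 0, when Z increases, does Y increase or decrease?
Y decreases

Taking the partial derivative:
∂Y/∂Z = -8Z^3

∂Y/∂Z = -8Z^3 < 0 (assuming positive values)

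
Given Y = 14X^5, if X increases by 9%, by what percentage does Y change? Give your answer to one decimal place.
53.9%

For Y = 14X^5:
If X → X(1 + 0.09)
Then Y → Y · (1 + 0.09)^5
     ≈ Y · 1.5386

Percentage change = ((1 + 0.09)^5 − 1) × 100% ≈ 53.9%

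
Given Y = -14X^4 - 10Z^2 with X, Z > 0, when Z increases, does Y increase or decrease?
Y decreases

Taking the partial derivative:
∂Y/∂Z = -20Z

∂Y/∂Z = -20Z < 0 (assuming positive values)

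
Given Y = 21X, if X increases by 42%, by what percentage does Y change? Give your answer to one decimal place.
42.0%

For Y = 21X:
If X → X(1 + 0.42)
Then Y → Y · (1 + 0.42)^1
     = Y · 1.4200

Percentage change = ((1 + 0.42)^1 − 1) × 100% = 42.0%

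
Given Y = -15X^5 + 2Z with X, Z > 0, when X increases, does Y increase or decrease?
Y decreases

Taking the partial derivative:
∂Y/∂X = -75X^4

∂Y/∂X = -75X^4 < 0 (assuming positive values)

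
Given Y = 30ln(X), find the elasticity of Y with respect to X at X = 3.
Elasticity = 1/ln(3) ≈ 0.9102

Elasticity = (dY/dX) · (X/Y)

dY/dX = 30/X
At X = 3: dY/dX = 10, Y = 30·ln(3)

Elasticity = 10 · (3 / (30·ln(3))) = 1/ln(3) ≈ 0.9102

Interpretation: for a small percentage change in X, the percentage change in Y is approximately 0.91 times as large.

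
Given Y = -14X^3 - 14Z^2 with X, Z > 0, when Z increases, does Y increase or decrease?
Y decreases

Taking the partial derivative:
∂Y/∂Z = -28Z

∂Y/∂Z = -28Z < 0 (assuming positive values)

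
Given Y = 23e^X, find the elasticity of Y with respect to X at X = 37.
Elasticity = 37

Elasticity = (dY/dX) · (X/Y)

dY/dX = 23·e^X
At X = 37: dY/dX = 23·e^37, Y = 23·e^37

Elasticity = (23·e^37) · (37 / (23·e^37)) = 37

Interpretation: for a small percentage change in X, the percentage change in Y is approximately 37.00 times as large.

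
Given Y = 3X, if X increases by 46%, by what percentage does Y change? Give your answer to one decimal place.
46.0%

For Y = 3X:
If X → X(1 + 0.46)
Then Y → Y · (1 + 0.46)^1
     = Y · 1.4600

Percentage change = ((1 + 0.46)^1 − 1) × 100% = 46.0%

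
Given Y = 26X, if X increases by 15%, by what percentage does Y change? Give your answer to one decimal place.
15.0%

For Y = 26X:
If X → X(1 + 0.15)
Then Y → Y · (1 + 0.15)^1
     = Y · 1.1500

Percentage change = ((1 + 0.15)^1 − 1) × 100% = 15.0%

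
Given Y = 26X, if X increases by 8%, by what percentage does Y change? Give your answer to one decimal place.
8.0%

For Y = 26X:
If X → X(1 + 0.08)
Then Y → Y · (1 + 0.08)^1
     = Y · 1.0800

Percentage change = ((1 + 0.08)^1 − 1) × 100% = 8.0%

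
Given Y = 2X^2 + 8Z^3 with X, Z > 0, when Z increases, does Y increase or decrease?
Y increases

Taking the partial derivative:
∂Y/∂Z = 24Z^2

∂Y/∂Z = 24Z^2 > 0 (assuming positive values)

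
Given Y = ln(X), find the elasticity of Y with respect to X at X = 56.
Elasticity = 1/ln(56) ≈ 0.2484

Elasticity = (dY/dX) · (X/Y)

dY/dX = 1/X
At X = 56: dY/dX = 1/56, Y = ln(56)

Elasticity = (1/56) · (56 / (ln(56))) = 1/ln(56) ≈ 0.2484

Interpretation: for a small percentage change in X, the percentage change in Y is approximately 0.25 times as large.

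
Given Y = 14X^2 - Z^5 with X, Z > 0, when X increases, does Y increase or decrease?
Y increases

Taking the partial derivative:
∂Y/∂X = 28X

∂Y/∂X = 28X > 0 (assuming positive values)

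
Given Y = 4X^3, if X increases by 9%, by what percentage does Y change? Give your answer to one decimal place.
29.5%

For Y = 4X^3:
If X → X(1 + 0.09)
Then Y → Y · (1 + 0.09)^3
     ≈ Y · 1.2950

Percentage change = ((1 + 0.09)^3 − 1) × 100% ≈ 29.5%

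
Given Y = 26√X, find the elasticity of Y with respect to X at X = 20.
Elasticity = 1/2

Elasticity = (dY/dX) · (X/Y)

dY/dX = 13/√X
At X = 20: dY/dX = 13·√5/10, Y = 52·√5

Elasticity = (13·√5/10) · (20 / (52·√5)) = 1/2

Interpretation: for a small percentage change in X, the percentage change in Y is approximately 0.50 times as large.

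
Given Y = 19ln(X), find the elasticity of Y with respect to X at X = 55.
Elasticity = 1/ln(55) ≈ 0.2495

Elasticity = (dY/dX) · (X/Y)

dY/dX = 19/X
At X = 55: dY/dX = 19/55, Y = 19·ln(55)

Elasticity = (19/55) · (55 / (19·ln(55))) = 1/ln(55) ≈ 0.2495

Interpretation: for a small percentage change in X, the percentage change in Y is approximately 0.25 times as large.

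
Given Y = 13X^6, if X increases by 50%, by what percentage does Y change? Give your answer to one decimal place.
1039.1%

For Y = 13X^6:
If X → X(1 + 0.5)
Then Y → Y · (1 + 0.5)^6
     ≈ Y · 11.3906

Percentage change = ((1 + 0.5)^6 − 1) × 100% ≈ 1039.1%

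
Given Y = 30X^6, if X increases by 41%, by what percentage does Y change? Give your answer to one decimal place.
685.8%

For Y = 30X^6:
If X → X(1 + 0.41)
Then Y → Y · (1 + 0.41)^6
     ≈ Y · 7.8580

Percentage change = ((1 + 0.41)^6 − 1) × 100% ≈ 685.8%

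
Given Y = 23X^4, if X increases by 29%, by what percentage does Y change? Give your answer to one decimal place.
176.9%

For Y = 23X^4:
If X → X(1 + 0.29)
Then Y → Y · (1 + 0.29)^4
     ≈ Y · 2.7692

Percentage change = ((1 + 0.29)^4 − 1) × 100% ≈ 176.9%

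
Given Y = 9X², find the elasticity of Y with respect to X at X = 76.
Elasticity = 2

Elasticity = (dY/dX) · (X/Y)

dY/dX = 18·X
At X = 76: dY/dX = 1368, Y = 51984

Elasticity = 1368 · (76 / 51984) = 2

Interpretation: for a small percentage change in X, the percentage change in Y is approximately 2.00 times as large.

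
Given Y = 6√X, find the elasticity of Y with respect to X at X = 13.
Elasticity = 1/2

Elasticity = (dY/dX) · (X/Y)

dY/dX = 3/√X
At X = 13: dY/dX = 3·√13/13, Y = 6·√13

Elasticity = (3·√13/13) · (13 / (6·√13)) = 1/2

Interpretation: for a small percentage change in X, the percentage change in Y is approximately 0.50 times as large.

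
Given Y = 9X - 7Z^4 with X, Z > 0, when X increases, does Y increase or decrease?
Y increases

Taking the partial derivative:
∂Y/∂X = 9

∂Y/∂X = 9 > 0 (assuming positive values)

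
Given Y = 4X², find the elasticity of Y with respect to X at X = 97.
Elasticity = 2

Elasticity = (dY/dX) · (X/Y)

dY/dX = 8·X
At X = 97: dY/dX = 776, Y = 37636

Elasticity = 776 · (97 / 37636) = 2

Interpretation: for a small percentage change in X, the percentage change in Y is approximately 2.00 times as large.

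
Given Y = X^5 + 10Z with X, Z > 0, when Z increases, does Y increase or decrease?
Y increases

Taking the partial derivative:
∂Y/∂Z = 10

∂Y/∂Z = 10 > 0 (assuming positive values)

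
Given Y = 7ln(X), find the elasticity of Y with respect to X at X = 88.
Elasticity = 1/ln(88) ≈ 0.2233

Elasticity = (dY/dX) · (X/Y)

dY/dX = 7/X
At X = 88: dY/dX = 7/88, Y = 7·ln(88)

Elasticity = (7/88) · (88 / (7·ln(88))) = 1/ln(88) ≈ 0.2233

Interpretation: for a small percentage change in X, the percentage change in Y is approximately 0.22 times as large.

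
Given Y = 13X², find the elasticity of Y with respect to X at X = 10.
Elasticity = 2

Elasticity = (dY/dX) · (X/Y)

dY/dX = 26·X
At X = 10: dY/dX = 260, Y = 1300

Elasticity = 260 · (10 / 1300) = 2

Interpretation: for a small percentage change in X, the percentage change in Y is approximately 2.00 times as large.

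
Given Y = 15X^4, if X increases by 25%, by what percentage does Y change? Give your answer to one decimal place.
144.1%

For Y = 15X^4:
If X → X(1 + 0.25)
Then Y → Y · (1 + 0.25)^4
     ≈ Y · 2.4414

Percentage change = ((1 + 0.25)^4 − 1) × 100% ≈ 144.1%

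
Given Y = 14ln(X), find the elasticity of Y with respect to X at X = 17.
Elasticity = 1/ln(17) ≈ 0.3530

Elasticity = (dY/dX) · (X/Y)

dY/dX = 14/X
At X = 17: dY/dX = 14/17, Y = 14·ln(17)

Elasticity = (14/17) · (17 / (14·ln(17))) = 1/ln(17) ≈ 0.3530

Interpretation: for a small percentage change in X, the percentage change in Y is approximately 0.35 times as large.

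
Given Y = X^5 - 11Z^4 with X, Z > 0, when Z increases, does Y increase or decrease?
Y decreases

Taking the partial derivative:
∂Y/∂Z = -44Z^3

∂Y/∂Z = -44Z^3 < 0 (assuming positive values)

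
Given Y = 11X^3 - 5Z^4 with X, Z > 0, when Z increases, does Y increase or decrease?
Y decreases

Taking the partial derivative:
∂Y/∂Z = -20Z^3

∂Y/∂Z = -20Z^3 < 0 (assuming positive values)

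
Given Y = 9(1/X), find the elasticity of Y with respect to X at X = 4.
Elasticity = -1

Elasticity = (dY/dX) · (X/Y)

dY/dX = -9/X²
At X = 4: dY/dX = -9/16, Y = 9/4

Elasticity = (-9/16) · (4 / (9/4)) = -1

Interpretation: for a small percentage change in X, the percentage change in Y is approximately -1.00 times as large.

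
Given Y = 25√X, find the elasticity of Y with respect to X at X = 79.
Elasticity = 1/2

Elasticity = (dY/dX) · (X/Y)

dY/dX = 25/(2·√X)
At X = 79: dY/dX = 25·√79/158, Y = 25·√79

Elasticity = (25·√79/158) · (79 / (25·√79)) = 1/2

Interpretation: for a small percentage change in X, the percentage change in Y is approximately 0.50 times as large.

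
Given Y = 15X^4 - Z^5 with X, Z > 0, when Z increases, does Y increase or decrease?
Y decreases

Taking the partial derivative:
∂Y/∂Z = -5Z^4

∂Y/∂Z = -5Z^4 < 0 (assuming positive values)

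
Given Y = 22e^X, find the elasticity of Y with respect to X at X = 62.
Elasticity = 62

Elasticity = (dY/dX) · (X/Y)

dY/dX = 22·e^X
At X = 62: dY/dX = 22·e^62, Y = 22·e^62

Elasticity = (22·e^62) · (62 / (22·e^62)) = 62

Interpretation: for a small percentage change in X, the percentage change in Y is approximately 62.00 times as large.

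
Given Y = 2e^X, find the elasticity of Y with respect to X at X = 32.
Elasticity = 32

Elasticity = (dY/dX) · (X/Y)

dY/dX = 2·e^X
At X = 32: dY/dX = 2·e^32, Y = 2·e^32

Elasticity = (2·e^32) · (32 / (2·e^32)) = 32

Interpretation: for a small percentage change in X, the percentage change in Y is approximately 32.00 times as large.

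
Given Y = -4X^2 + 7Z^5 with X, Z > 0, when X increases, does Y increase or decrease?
Y decreases

Taking the partial derivative:
∂Y/∂X = -8X

∂Y/∂X = -8X < 0 (assuming positive values)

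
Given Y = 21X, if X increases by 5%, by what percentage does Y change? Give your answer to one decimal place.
5.0%

For Y = 21X:
If X → X(1 + 0.05)
Then Y → Y · (1 + 0.05)^1
     = Y · 1.0500

Percentage change = ((1 + 0.05)^1 − 1) × 100% = 5.0%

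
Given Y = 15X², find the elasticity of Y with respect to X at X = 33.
Elasticity = 2

Elasticity = (dY/dX) · (X/Y)

dY/dX = 30·X
At X = 33: dY/dX = 990, Y = 16335

Elasticity = 990 · (33 / 16335) = 2

Interpretation: for a small percentage change in X, the percentage change in Y is approximately 2.00 times as large.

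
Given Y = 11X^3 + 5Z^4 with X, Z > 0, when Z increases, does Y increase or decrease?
Y increases

Taking the partial derivative:
∂Y/∂Z = 20Z^3

∂Y/∂Z = 20Z^3 > 0 (assuming positive values)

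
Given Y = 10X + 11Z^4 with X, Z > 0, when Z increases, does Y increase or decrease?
Y increases

Taking the partial derivative:
∂Y/∂Z = 44Z^3

∂Y/∂Z = 44Z^3 > 0 (assuming positive values)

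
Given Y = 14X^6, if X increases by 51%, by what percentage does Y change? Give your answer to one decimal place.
1085.4%

For Y = 14X^6:
If X → X(1 + 0.51)
Then Y → Y · (1 + 0.51)^6
     ≈ Y · 11.8539

Percentage change = ((1 + 0.51)^6 − 1) × 100% ≈ 1085.4%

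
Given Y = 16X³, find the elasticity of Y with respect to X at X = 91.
Elasticity = 3

Elasticity = (dY/dX) · (X/Y)

dY/dX = 48·X²
At X = 91: dY/dX = 397488, Y = 12057136

Elasticity = 397488 · (91 / 12057136) = 3

Interpretation: for a small percentage change in X, the percentage change in Y is approximately 3.00 times as large.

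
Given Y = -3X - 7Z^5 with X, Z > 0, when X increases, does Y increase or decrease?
Y decreases

Taking the partial derivative:
∂Y/∂X = -3

∂Y/∂X = -3 < 0 (assuming positive values)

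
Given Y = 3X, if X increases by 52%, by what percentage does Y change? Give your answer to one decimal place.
52.0%

For Y = 3X:
If X → X(1 + 0.52)
Then Y → Y · (1 + 0.52)^1
     = Y · 1.5200

Percentage change = ((1 + 0.52)^1 − 1) × 100% = 52.0%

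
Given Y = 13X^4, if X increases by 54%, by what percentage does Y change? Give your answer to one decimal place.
462.4%

For Y = 13X^4:
If X → X(1 + 0.54)
Then Y → Y · (1 + 0.54)^4
     ≈ Y · 5.6245

Percentage change = ((1 + 0.54)^4 − 1) × 100% ≈ 462.4%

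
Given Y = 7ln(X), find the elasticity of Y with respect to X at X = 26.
Elasticity = 1/ln(26) ≈ 0.3069

Elasticity = (dY/dX) · (X/Y)

dY/dX = 7/X
At X = 26: dY/dX = 7/26, Y = 7·ln(26)

Elasticity = (7/26) · (26 / (7·ln(26))) = 1/ln(26) ≈ 0.3069

Interpretation: for a small percentage change in X, the percentage change in Y is approximately 0.31 times as large.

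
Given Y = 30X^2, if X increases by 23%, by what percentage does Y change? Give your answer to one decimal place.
51.3%

For Y = 30X^2:
If X → X(1 + 0.23)
Then Y → Y · (1 + 0.23)^2
     = Y · 1.5129

Percentage change = ((1 + 0.23)^2 − 1) × 100% ≈ 51.3%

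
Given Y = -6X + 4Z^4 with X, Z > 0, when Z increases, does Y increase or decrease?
Y increases

Taking the partial derivative:
∂Y/∂Z = 16Z^3

∂Y/∂Z = 16Z^3 > 0 (assuming positive values)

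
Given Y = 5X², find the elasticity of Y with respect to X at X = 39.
Elasticity = 2

Elasticity = (dY/dX) · (X/Y)

dY/dX = 10·X
At X = 39: dY/dX = 390, Y = 7605

Elasticity = 390 · (39 / 7605) = 2

Interpretation: for a small percentage change in X, the percentage change in Y is approximately 2.00 times as large.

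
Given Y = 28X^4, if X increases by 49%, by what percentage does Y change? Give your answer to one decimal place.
392.9%

For Y = 28X^4:
If X → X(1 + 0.49)
Then Y → Y · (1 + 0.49)^4
     ≈ Y · 4.9288

Percentage change = ((1 + 0.49)^4 − 1) × 100% ≈ 392.9%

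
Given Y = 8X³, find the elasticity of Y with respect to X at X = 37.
Elasticity = 3

Elasticity = (dY/dX) · (X/Y)

dY/dX = 24·X²
At X = 37: dY/dX = 32856, Y = 405224

Elasticity = 32856 · (37 / 405224) = 3

Interpretation: for a small percentage change in X, the percentage change in Y is approximately 3.00 times as large.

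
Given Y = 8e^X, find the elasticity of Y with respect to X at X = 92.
Elasticity = 92

Elasticity = (dY/dX) · (X/Y)

dY/dX = 8·e^X
At X = 92: dY/dX = 8·e^92, Y = 8·e^92

Elasticity = (8·e^92) · (92 / (8·e^92)) = 92

Interpretation: for a small percentage change in X, the percentage change in Y is approximately 92.00 times as large.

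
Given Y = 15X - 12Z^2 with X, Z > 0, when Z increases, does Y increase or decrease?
Y decreases

Taking the partial derivative:
∂Y/∂Z = -24Z

∂Y/∂Z = -24Z < 0 (assuming positive values)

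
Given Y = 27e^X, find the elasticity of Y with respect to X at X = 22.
Elasticity = 22

Elasticity = (dY/dX) · (X/Y)

dY/dX = 27·e^X
At X = 22: dY/dX = 27·e^22, Y = 27·e^22

Elasticity = (27·e^22) · (22 / (27·e^22)) = 22

Interpretation: for a small percentage change in X, the percentage change in Y is approximately 22.00 times as large.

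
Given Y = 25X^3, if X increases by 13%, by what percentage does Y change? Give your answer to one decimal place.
44.3%

For Y = 25X^3:
If X → X(1 + 0.13)
Then Y → Y · (1 + 0.13)^3
     ≈ Y · 1.4429

Percentage change = ((1 + 0.13)^3 − 1) × 100% ≈ 44.3%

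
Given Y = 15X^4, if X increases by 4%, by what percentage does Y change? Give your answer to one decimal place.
17.0%

For Y = 15X^4:
If X → X(1 + 0.04)
Then Y → Y · (1 + 0.04)^4
     ≈ Y · 1.1699

Percentage change = ((1 + 0.04)^4 − 1) × 100% ≈ 17.0%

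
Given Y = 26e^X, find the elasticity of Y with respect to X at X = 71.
Elasticity = 71

Elasticity = (dY/dX) · (X/Y)

dY/dX = 26·e^X
At X = 71: dY/dX = 26·e^71, Y = 26·e^71

Elasticity = (26·e^71) · (71 / (26·e^71)) = 71

Interpretation: for a small percentage change in X, the percentage change in Y is approximately 71.00 times as large.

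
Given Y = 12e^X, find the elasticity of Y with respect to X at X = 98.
Elasticity = 98

Elasticity = (dY/dX) · (X/Y)

dY/dX = 12·e^X
At X = 98: dY/dX = 12·e^98, Y = 12·e^98

Elasticity = (12·e^98) · (98 / (12·e^98)) = 98

Interpretation: for a small percentage change in X, the percentage change in Y is approximately 98.00 times as large.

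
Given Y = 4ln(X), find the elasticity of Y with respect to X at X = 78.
Elasticity = 1/ln(78) ≈ 0.2295

Elasticity = (dY/dX) · (X/Y)

dY/dX = 4/X
At X = 78: dY/dX = 2/39, Y = 4·ln(78)

Elasticity = (2/39) · (78 / (4·ln(78))) = 1/ln(78) ≈ 0.2295

Interpretation: for a small percentage change in X, the percentage change in Y is approximately 0.23 times as large.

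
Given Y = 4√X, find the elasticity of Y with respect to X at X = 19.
Elasticity = 1/2

Elasticity = (dY/dX) · (X/Y)

dY/dX = 2/√X
At X = 19: dY/dX = 2·√19/19, Y = 4·√19

Elasticity = (2·√19/19) · (19 / (4·√19)) = 1/2

Interpretation: for a small percentage change in X, the percentage change in Y is approximately 0.50 times as large.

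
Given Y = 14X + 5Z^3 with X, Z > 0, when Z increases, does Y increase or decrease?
Y increases

Taking the partial derivative:
∂Y/∂Z = 15Z^2

∂Y/∂Z = 15Z^2 > 0 (assuming positive values)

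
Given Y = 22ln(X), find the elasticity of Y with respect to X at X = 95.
Elasticity = 1/ln(95) ≈ 0.2196

Elasticity = (dY/dX) · (X/Y)

dY/dX = 22/X
At X = 95: dY/dX = 22/95, Y = 22·ln(95)

Elasticity = (22/95) · (95 / (22·ln(95))) = 1/ln(95) ≈ 0.2196

Interpretation: for a small percentage change in X, the percentage change in Y is approximately 0.22 times as large.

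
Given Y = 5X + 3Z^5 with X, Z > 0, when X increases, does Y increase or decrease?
Y increases

Taking the partial derivative:
∂Y/∂X = 5

∂Y/∂X = 5 > 0 (assuming positive values)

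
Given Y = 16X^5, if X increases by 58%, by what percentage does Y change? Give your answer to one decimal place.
884.7%

For Y = 16X^5:
If X → X(1 + 0.58)
Then Y → Y · (1 + 0.58)^5
     ≈ Y · 9.8466

Percentage change = ((1 + 0.58)^5 − 1) × 100% ≈ 884.7%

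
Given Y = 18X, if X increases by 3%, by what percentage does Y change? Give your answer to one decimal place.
3.0%

For Y = 18X:
If X → X(1 + 0.03)
Then Y → Y · (1 + 0.03)^1
     = Y · 1.0300

Percentage change = ((1 + 0.03)^1 − 1) × 100% = 3.0%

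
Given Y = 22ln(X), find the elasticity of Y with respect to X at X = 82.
Elasticity = 1/ln(82) ≈ 0.2269

Elasticity = (dY/dX) · (X/Y)

dY/dX = 22/X
At X = 82: dY/dX = 11/41, Y = 22·ln(82)

Elasticity = (11/41) · (82 / (22·ln(82))) = 1/ln(82) ≈ 0.2269

Interpretation: for a small percentage change in X, the percentage change in Y is approximately 0.23 times as large.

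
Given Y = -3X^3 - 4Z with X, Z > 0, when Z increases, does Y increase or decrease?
Y decreases

Taking the partial derivative:
∂Y/∂Z = -4

∂Y/∂Z = -4 < 0 (assuming positive values)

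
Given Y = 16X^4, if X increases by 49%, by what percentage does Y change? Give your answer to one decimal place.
392.9%

For Y = 16X^4:
If X → X(1 + 0.49)
Then Y → Y · (1 + 0.49)^4
     ≈ Y · 4.9288

Percentage change = ((1 + 0.49)^4 − 1) × 100% ≈ 392.9%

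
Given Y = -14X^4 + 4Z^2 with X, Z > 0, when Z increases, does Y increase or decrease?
Y increases

Taking the partial derivative:
∂Y/∂Z = 8Z

∂Y/∂Z = 8Z > 0 (assuming positive values)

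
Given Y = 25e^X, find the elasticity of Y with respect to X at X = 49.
Elasticity = 49

Elasticity = (dY/dX) · (X/Y)

dY/dX = 25·e^X
At X = 49: dY/dX = 25·e^49, Y = 25·e^49

Elasticity = (25·e^49) · (49 / (25·e^49)) = 49

Interpretation: for a small percentage change in X, the percentage change in Y is approximately 49.00 times as large.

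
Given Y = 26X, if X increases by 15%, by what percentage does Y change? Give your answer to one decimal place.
15.0%

For Y = 26X:
If X → X(1 + 0.15)
Then Y → Y · (1 + 0.15)^1
     = Y · 1.1500

Percentage change = ((1 + 0.15)^1 − 1) × 100% = 15.0%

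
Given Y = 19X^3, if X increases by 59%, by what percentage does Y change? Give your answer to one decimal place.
302.0%

For Y = 19X^3:
If X → X(1 + 0.59)
Then Y → Y · (1 + 0.59)^3
     ≈ Y · 4.0197

Percentage change = ((1 + 0.59)^3 − 1) × 100% ≈ 302.0%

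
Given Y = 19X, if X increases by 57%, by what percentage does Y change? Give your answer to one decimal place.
57.0%

For Y = 19X:
If X → X(1 + 0.57)
Then Y → Y · (1 + 0.57)^1
     = Y · 1.5700

Percentage change = ((1 + 0.57)^1 − 1) × 100% = 57.0%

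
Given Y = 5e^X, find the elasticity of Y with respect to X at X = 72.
Elasticity = 72

Elasticity = (dY/dX) · (X/Y)

dY/dX = 5·e^X
At X = 72: dY/dX = 5·e^72, Y = 5·e^72

Elasticity = (5·e^72) · (72 / (5·e^72)) = 72

Interpretation: for a small percentage change in X, the percentage change in Y is approximately 72.00 times as large.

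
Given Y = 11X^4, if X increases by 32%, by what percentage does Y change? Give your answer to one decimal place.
203.6%

For Y = 11X^4:
If X → X(1 + 0.32)
Then Y → Y · (1 + 0.32)^4
     ≈ Y · 3.0360

Percentage change = ((1 + 0.32)^4 − 1) × 100% ≈ 203.6%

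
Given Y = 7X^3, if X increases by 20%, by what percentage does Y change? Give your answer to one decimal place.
72.8%

For Y = 7X^3:
If X → X(1 + 0.2)
Then Y → Y · (1 + 0.2)^3
     = Y · 1.7280

Percentage change = ((1 + 0.2)^3 − 1) × 100% = 72.8%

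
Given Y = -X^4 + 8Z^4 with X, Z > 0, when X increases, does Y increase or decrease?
Y decreases

Taking the partial derivative:
∂Y/∂X = -4X^3

∂Y/∂X = -4X^3 < 0 (assuming positive values)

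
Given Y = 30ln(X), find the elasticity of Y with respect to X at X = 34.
Elasticity = 1/ln(34) ≈ 0.2836

Elasticity = (dY/dX) · (X/Y)

dY/dX = 30/X
At X = 34: dY/dX = 15/17, Y = 30·ln(34)

Elasticity = (15/17) · (34 / (30·ln(34))) = 1/ln(34) ≈ 0.2836

Interpretation: for a small percentage change in X, the percentage change in Y is approximately 0.28 times as large.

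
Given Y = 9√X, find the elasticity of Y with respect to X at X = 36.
Elasticity = 1/2

Elasticity = (dY/dX) · (X/Y)

dY/dX = 9/(2·√X)
At X = 36: dY/dX = 3/4, Y = 54

Elasticity = (3/4) · (36 / 54) = 1/2

Interpretation: for a small percentage change in X, the percentage change in Y is approximately 0.50 times as large.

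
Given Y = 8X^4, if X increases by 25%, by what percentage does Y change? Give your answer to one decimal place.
144.1%

For Y = 8X^4:
If X → X(1 + 0.25)
Then Y → Y · (1 + 0.25)^4
     ≈ Y · 2.4414

Percentage change = ((1 + 0.25)^4 − 1) × 100% ≈ 144.1%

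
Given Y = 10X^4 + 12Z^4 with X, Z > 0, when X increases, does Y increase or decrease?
Y increases

Taking the partial derivative:
∂Y/∂X = 40X^3

∂Y/∂X = 40X^3 > 0 (assuming positive values)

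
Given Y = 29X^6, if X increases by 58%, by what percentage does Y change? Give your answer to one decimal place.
1455.8%

For Y = 29X^6:
If X → X(1 + 0.58)
Then Y → Y · (1 + 0.58)^6
     ≈ Y · 15.5576

Percentage change = ((1 + 0.58)^6 − 1) × 100% ≈ 1455.8%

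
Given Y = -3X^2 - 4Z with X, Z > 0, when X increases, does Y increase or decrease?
Y decreases

Taking the partial derivative:
∂Y/∂X = -6X

∂Y/∂X = -6X < 0 (assuming positive values)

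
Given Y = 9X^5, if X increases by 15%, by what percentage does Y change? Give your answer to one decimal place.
101.1%

For Y = 9X^5:
If X → X(1 + 0.15)
Then Y → Y · (1 + 0.15)^5
     ≈ Y · 2.0114

Percentage change = ((1 + 0.15)^5 − 1) × 100% ≈ 101.1%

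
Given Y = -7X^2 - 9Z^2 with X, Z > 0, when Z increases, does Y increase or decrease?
Y decreases

Taking the partial derivative:
∂Y/∂Z = -18Z

∂Y/∂Z = -18Z < 0 (assuming positive values)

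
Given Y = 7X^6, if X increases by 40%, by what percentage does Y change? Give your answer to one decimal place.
653.0%

For Y = 7X^6:
If X → X(1 + 0.4)
Then Y → Y · (1 + 0.4)^6
     ≈ Y · 7.5295

Percentage change = ((1 + 0.4)^6 − 1) × 100% ≈ 653.0%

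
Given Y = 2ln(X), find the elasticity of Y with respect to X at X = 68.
Elasticity = 1/ln(68) ≈ 0.2370

Elasticity = (dY/dX) · (X/Y)

dY/dX = 2/X
At X = 68: dY/dX = 1/34, Y = 2·ln(68)

Elasticity = (1/34) · (68 / (2·ln(68))) = 1/ln(68) ≈ 0.2370

Interpretation: for a small percentage change in X, the percentage change in Y is approximately 0.24 times as large.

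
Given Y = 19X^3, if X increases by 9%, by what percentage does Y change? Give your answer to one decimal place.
29.5%

For Y = 19X^3:
If X → X(1 + 0.09)
Then Y → Y · (1 + 0.09)^3
     ≈ Y · 1.2950

Percentage change = ((1 + 0.09)^3 − 1) × 100% ≈ 29.5%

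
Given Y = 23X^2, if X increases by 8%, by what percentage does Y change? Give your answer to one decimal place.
16.6%

For Y = 23X^2:
If X → X(1 + 0.08)
Then Y → Y · (1 + 0.08)^2
     = Y · 1.1664

Percentage change = ((1 + 0.08)^2 − 1) × 100% ≈ 16.6%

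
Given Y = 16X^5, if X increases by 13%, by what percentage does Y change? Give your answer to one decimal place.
84.2%

For Y = 16X^5:
If X → X(1 + 0.13)
Then Y → Y · (1 + 0.13)^5
     ≈ Y · 1.8424

Percentage change = ((1 + 0.13)^5 − 1) × 100% ≈ 84.2%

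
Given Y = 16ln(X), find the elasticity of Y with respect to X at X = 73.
Elasticity = 1/ln(73) ≈ 0.2331

Elasticity = (dY/dX) · (X/Y)

dY/dX = 16/X
At X = 73: dY/dX = 16/73, Y = 16·ln(73)

Elasticity = (16/73) · (73 / (16·ln(73))) = 1/ln(73) ≈ 0.2331

Interpretation: for a small percentage change in X, the percentage change in Y is approximately 0.23 times as large.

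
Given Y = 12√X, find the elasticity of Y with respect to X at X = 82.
Elasticity = 1/2

Elasticity = (dY/dX) · (X/Y)

dY/dX = 6/√X
At X = 82: dY/dX = 3·√82/41, Y = 12·√82

Elasticity = (3·√82/41) · (82 / (12·√82)) = 1/2

Interpretation: for a small percentage change in X, the percentage change in Y is approximately 0.50 times as large.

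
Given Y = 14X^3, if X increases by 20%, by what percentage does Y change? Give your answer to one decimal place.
72.8%

For Y = 14X^3:
If X → X(1 + 0.2)
Then Y → Y · (1 + 0.2)^3
     = Y · 1.7280

Percentage change = ((1 + 0.2)^3 − 1) × 100% = 72.8%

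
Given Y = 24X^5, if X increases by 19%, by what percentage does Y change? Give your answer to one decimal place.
138.6%

For Y = 24X^5:
If X → X(1 + 0.19)
Then Y → Y · (1 + 0.19)^5
     ≈ Y · 2.3864

Percentage change = ((1 + 0.19)^5 − 1) × 100% ≈ 138.6%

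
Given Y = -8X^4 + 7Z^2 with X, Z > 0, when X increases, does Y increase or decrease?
Y decreases

Taking the partial derivative:
∂Y/∂X = -32X^3

∂Y/∂X = -32X^3 < 0 (assuming positive values)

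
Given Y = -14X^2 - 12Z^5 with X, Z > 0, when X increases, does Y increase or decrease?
Y decreases

Taking the partial derivative:
∂Y/∂X = -28X

∂Y/∂X = -28X < 0 (assuming positive values)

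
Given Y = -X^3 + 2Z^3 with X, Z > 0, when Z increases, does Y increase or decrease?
Y increases

Taking the partial derivative:
∂Y/∂Z = 6Z^2

∂Y/∂Z = 6Z^2 > 0 (assuming positive values)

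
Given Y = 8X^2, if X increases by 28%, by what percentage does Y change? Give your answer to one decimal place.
63.8%

For Y = 8X^2:
If X → X(1 + 0.28)
Then Y → Y · (1 + 0.28)^2
     = Y · 1.6384

Percentage change = ((1 + 0.28)^2 − 1) × 100% ≈ 63.8%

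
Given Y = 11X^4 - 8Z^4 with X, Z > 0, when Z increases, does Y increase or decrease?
Y decreases

Taking the partial derivative:
∂Y/∂Z = -32Z^3

∂Y/∂Z = -32Z^3 < 0 (assuming positive values)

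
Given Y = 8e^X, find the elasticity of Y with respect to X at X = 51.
Elasticity = 51

Elasticity = (dY/dX) · (X/Y)

dY/dX = 8·e^X
At X = 51: dY/dX = 8·e^51, Y = 8·e^51

Elasticity = (8·e^51) · (51 / (8·e^51)) = 51

Interpretation: for a small percentage change in X, the percentage change in Y is approximately 51.00 times as large.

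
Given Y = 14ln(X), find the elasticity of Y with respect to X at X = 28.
Elasticity = 1/ln(28) ≈ 0.3001

Elasticity = (dY/dX) · (X/Y)

dY/dX = 14/X
At X = 28: dY/dX = 1/2, Y = 14·ln(28)

Elasticity = (1/2) · (28 / (14·ln(28))) = 1/ln(28) ≈ 0.3001

Interpretation: for a small percentage change in X, the percentage change in Y is approximately 0.30 times as large.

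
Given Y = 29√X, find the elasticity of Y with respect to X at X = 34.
Elasticity = 1/2

Elasticity = (dY/dX) · (X/Y)

dY/dX = 29/(2·√X)
At X = 34: dY/dX = 29·√34/68, Y = 29·√34

Elasticity = (29·√34/68) · (34 / (29·√34)) = 1/2

Interpretation: for a small percentage change in X, the percentage change in Y is approximately 0.50 times as large.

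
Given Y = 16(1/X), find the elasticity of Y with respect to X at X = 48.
Elasticity = -1

Elasticity = (dY/dX) · (X/Y)

dY/dX = -16/X²
At X = 48: dY/dX = -1/144, Y = 1/3

Elasticity = (-1/144) · (48 / (1/3)) = -1

Interpretation: for a small percentage change in X, the percentage change in Y is approximately -1.00 times as large.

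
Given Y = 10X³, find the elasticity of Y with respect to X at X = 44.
Elasticity = 3

Elasticity = (dY/dX) · (X/Y)

dY/dX = 30·X²
At X = 44: dY/dX = 58080, Y = 851840

Elasticity = 58080 · (44 / 851840) = 3

Interpretation: for a small percentage change in X, the percentage change in Y is approximately 3.00 times as large.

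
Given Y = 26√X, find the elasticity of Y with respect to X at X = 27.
Elasticity = 1/2

Elasticity = (dY/dX) · (X/Y)

dY/dX = 13/√X
At X = 27: dY/dX = 13·√3/9, Y = 78·√3

Elasticity = (13·√3/9) · (27 / (78·√3)) = 1/2

Interpretation: for a small percentage change in X, the percentage change in Y is approximately 0.50 times as large.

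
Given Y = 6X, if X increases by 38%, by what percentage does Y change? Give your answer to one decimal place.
38.0%

For Y = 6X:
If X → X(1 + 0.38)
Then Y → Y · (1 + 0.38)^1
     = Y · 1.3800

Percentage change = ((1 + 0.38)^1 − 1) × 100% = 38.0%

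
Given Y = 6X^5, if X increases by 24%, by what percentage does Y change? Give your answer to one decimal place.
193.2%

For Y = 6X^5:
If X → X(1 + 0.24)
Then Y → Y · (1 + 0.24)^5
     ≈ Y · 2.9316

Percentage change = ((1 + 0.24)^5 − 1) × 100% ≈ 193.2%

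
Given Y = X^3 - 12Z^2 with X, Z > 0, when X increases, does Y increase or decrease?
Y increases

Taking the partial derivative:
∂Y/∂X = 3X^2

∂Y/∂X = 3X^2 > 0 (assuming positive values)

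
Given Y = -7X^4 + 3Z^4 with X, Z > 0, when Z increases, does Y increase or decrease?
Y increases

Taking the partial derivative:
∂Y/∂Z = 12Z^3

∂Y/∂Z = 12Z^3 > 0 (assuming positive values)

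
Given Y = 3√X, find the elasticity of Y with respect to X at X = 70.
Elasticity = 1/2

Elasticity = (dY/dX) · (X/Y)

dY/dX = 3/(2·√X)
At X = 70: dY/dX = 3·√70/140, Y = 3·√70

Elasticity = (3·√70/140) · (70 / (3·√70)) = 1/2

Interpretation: for a small percentage change in X, the percentage change in Y is approximately 0.50 times as large.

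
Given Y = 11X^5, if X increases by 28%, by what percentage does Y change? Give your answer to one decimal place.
243.6%

For Y = 11X^5:
If X → X(1 + 0.28)
Then Y → Y · (1 + 0.28)^5
     ≈ Y · 3.4360

Percentage change = ((1 + 0.28)^5 − 1) × 100% ≈ 243.6%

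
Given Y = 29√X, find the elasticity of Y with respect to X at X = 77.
Elasticity = 1/2

Elasticity = (dY/dX) · (X/Y)

dY/dX = 29/(2·√X)
At X = 77: dY/dX = 29·√77/154, Y = 29·√77

Elasticity = (29·√77/154) · (77 / (29·√77)) = 1/2

Interpretation: for a small percentage change in X, the percentage change in Y is approximately 0.50 times as large.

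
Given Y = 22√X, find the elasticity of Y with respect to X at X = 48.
Elasticity = 1/2

Elasticity = (dY/dX) · (X/Y)

dY/dX = 11/√X
At X = 48: dY/dX = 11·√3/12, Y = 88·√3

Elasticity = (11·√3/12) · (48 / (88·√3)) = 1/2

Interpretation: for a small percentage change in X, the percentage change in Y is approximately 0.50 times as large.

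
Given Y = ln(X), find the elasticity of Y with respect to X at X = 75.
Elasticity = 1/ln(75) ≈ 0.2316

Elasticity = (dY/dX) · (X/Y)

dY/dX = 1/X
At X = 75: dY/dX = 1/75, Y = ln(75)

Elasticity = (1/75) · (75 / (ln(75))) = 1/ln(75) ≈ 0.2316

Interpretation: for a small percentage change in X, the percentage change in Y is approximately 0.23 times as large.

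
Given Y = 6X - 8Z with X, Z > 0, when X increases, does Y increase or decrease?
Y increases

Taking the partial derivative:
∂Y/∂X = 6

∂Y/∂X = 6 > 0 (assuming positive values)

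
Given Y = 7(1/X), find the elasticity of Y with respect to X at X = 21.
Elasticity = -1

Elasticity = (dY/dX) · (X/Y)

dY/dX = -7/X²
At X = 21: dY/dX = -1/63, Y = 1/3

Elasticity = (-1/63) · (21 / (1/3)) = -1

Interpretation: for a small percentage change in X, the percentage change in Y is approximately -1.00 times as large.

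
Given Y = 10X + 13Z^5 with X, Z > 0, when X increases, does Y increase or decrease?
Y increases

Taking the partial derivative:
∂Y/∂X = 10

∂Y/∂X = 10 > 0 (assuming positive values)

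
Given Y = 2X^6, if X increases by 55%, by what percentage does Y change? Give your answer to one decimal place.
1286.7%

For Y = 2X^6:
If X → X(1 + 0.55)
Then Y → Y · (1 + 0.55)^6
     ≈ Y · 13.8672

Percentage change = ((1 + 0.55)^6 − 1) × 100% ≈ 1286.7%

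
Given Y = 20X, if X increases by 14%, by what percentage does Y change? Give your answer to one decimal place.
14.0%

For Y = 20X:
If X → X(1 + 0.14)
Then Y → Y · (1 + 0.14)^1
     = Y · 1.1400

Percentage change = ((1 + 0.14)^1 − 1) × 100% = 14.0%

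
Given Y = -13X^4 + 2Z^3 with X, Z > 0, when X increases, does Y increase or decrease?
Y decreases

Taking the partial derivative:
∂Y/∂X = -52X^3

∂Y/∂X = -52X^3 < 0 (assuming positive values)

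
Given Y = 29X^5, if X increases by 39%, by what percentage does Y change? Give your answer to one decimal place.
418.9%

For Y = 29X^5:
If X → X(1 + 0.39)
Then Y → Y · (1 + 0.39)^5
     ≈ Y · 5.1889

Percentage change = ((1 + 0.39)^5 − 1) × 100% ≈ 418.9%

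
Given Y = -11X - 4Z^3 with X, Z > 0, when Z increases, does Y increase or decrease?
Y decreases

Taking the partial derivative:
∂Y/∂Z = -12Z^2

∂Y/∂Z = -12Z^2 < 0 (assuming positive values)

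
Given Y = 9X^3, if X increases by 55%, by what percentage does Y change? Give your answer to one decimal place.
272.4%

For Y = 9X^3:
If X → X(1 + 0.55)
Then Y → Y · (1 + 0.55)^3
     ≈ Y · 3.7239

Percentage change = ((1 + 0.55)^3 − 1) × 100% ≈ 272.4%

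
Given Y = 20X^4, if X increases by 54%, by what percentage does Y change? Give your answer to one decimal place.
462.4%

For Y = 20X^4:
If X → X(1 + 0.54)
Then Y → Y · (1 + 0.54)^4
     ≈ Y · 5.6245

Percentage change = ((1 + 0.54)^4 − 1) × 100% ≈ 462.4%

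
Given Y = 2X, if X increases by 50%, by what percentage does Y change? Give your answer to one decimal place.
50.0%

For Y = 2X:
If X → X(1 + 0.5)
Then Y → Y · (1 + 0.5)^1
     = Y · 1.5000

Percentage change = ((1 + 0.5)^1 − 1) × 100% = 50.0%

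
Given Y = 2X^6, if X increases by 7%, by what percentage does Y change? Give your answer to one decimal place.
50.1%

For Y = 2X^6:
If X → X(1 + 0.07)
Then Y → Y · (1 + 0.07)^6
     ≈ Y · 1.5007

Percentage change = ((1 + 0.07)^6 − 1) × 100% ≈ 50.1%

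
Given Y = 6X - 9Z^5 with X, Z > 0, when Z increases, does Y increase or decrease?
Y decreases

Taking the partial derivative:
∂Y/∂Z = -45Z^4

∂Y/∂Z = -45Z^4 < 0 (assuming positive values)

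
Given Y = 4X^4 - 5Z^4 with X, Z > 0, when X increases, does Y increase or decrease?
Y increases

Taking the partial derivative:
∂Y/∂X = 16X^3

∂Y/∂X = 16X^3 > 0 (assuming positive values)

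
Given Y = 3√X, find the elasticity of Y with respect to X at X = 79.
Elasticity = 1/2

Elasticity = (dY/dX) · (X/Y)

dY/dX = 3/(2·√X)
At X = 79: dY/dX = 3·√79/158, Y = 3·√79

Elasticity = (3·√79/158) · (79 / (3·√79)) = 1/2

Interpretation: for a small percentage change in X, the percentage change in Y is approximately 0.50 times as large.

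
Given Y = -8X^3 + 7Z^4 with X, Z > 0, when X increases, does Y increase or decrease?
Y decreases

Taking the partial derivative:
∂Y/∂X = -24X^2

∂Y/∂X = -24X^2 < 0 (assuming positive values)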